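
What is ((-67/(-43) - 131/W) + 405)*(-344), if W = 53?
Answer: -7367304/53 ≈ -1.3901e+5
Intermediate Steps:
((-67/(-43) - 131/W) + 405)*(-344) = ((-67/(-43) - 131/53) + 405)*(-344) = ((-67*(-1/43) - 131*1/53) + 405)*(-344) = ((67/43 - 131/53) + 405)*(-344) = (-2082/2279 + 405)*(-344) = (920913/2279)*(-344) = -7367304/53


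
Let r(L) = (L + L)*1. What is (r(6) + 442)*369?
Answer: 167526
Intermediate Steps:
r(L) = 2*L (r(L) = (2*L)*1 = 2*L)
(r(6) + 442)*369 = (2*6 + 442)*369 = (12 + 442)*369 = 454*369 = 167526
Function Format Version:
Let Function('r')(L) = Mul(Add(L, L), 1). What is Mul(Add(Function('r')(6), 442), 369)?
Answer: 167526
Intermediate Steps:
Function('r')(L) = Mul(2, L) (Function('r')(L) = Mul(Mul(2, L), 1) = Mul(2, L))
Mul(Add(Function('r')(6), 442), 369) = Mul(Add(Mul(2, 6), 442), 369) = Mul(Add(12, 442), 369) = Mul(454, 369) = 167526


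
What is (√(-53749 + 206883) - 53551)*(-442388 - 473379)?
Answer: 49040238617 - 915767*√153134 ≈ 4.8682e+10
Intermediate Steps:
(√(-53749 + 206883) - 53551)*(-442388 - 473379) = (√153134 - 53551)*(-915767) = (-53551 + √153134)*(-915767) = 49040238617 - 915767*√153134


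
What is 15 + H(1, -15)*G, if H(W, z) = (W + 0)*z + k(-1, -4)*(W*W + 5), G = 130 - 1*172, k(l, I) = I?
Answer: 1653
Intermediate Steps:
G = -42 (G = 130 - 172 = -42)
H(W, z) = -20 - 4*W**2 + W*z (H(W, z) = (W + 0)*z - 4*(W*W + 5) = W*z - 4*(W**2 + 5) = W*z - 4*(5 + W**2) = W*z + (-20 - 4*W**2) = -20 - 4*W**2 + W*z)
15 + H(1, -15)*G = 15 + (-20 - 4*1**2 + 1*(-15))*(-42) = 15 + (-20 - 4*1 - 15)*(-42) = 15 + (-20 - 4 - 15)*(-42) = 15 - 39*(-42) = 15 + 1638 = 1653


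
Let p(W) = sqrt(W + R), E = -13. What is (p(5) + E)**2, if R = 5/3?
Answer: 527/3 - 52*sqrt(15)/3 ≈ 108.53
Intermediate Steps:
R = 5/3 (R = 5*(1/3) = 5/3 ≈ 1.6667)
p(W) = sqrt(5/3 + W) (p(W) = sqrt(W + 5/3) = sqrt(5/3 + W))
(p(5) + E)**2 = (sqrt(15 + 9*5)/3 - 13)**2 = (sqrt(15 + 45)/3 - 13)**2 = (sqrt(60)/3 - 13)**2 = ((2*sqrt(15))/3 - 13)**2 = (2*sqrt(15)/3 - 13)**2 = (-13 + 2*sqrt(15)/3)**2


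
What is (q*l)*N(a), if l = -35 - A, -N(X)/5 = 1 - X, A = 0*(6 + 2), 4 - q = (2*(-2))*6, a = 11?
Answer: -49000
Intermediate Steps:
q = 28 (q = 4 - 2*(-2)*6 = 4 - (-4)*6 = 4 - 1*(-24) = 4 + 24 = 28)
A = 0 (A = 0*8 = 0)
N(X) = -5 + 5*X (N(X) = -5*(1 - X) = -5 + 5*X)
l = -35 (l = -35 - 1*0 = -35 + 0 = -35)
(q*l)*N(a) = (28*(-35))*(-5 + 5*11) = -980*(-5 + 55) = -980*50 = -49000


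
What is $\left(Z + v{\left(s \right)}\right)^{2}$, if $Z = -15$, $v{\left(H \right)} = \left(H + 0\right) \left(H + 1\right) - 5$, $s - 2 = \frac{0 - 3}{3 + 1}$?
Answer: $\frac{75625}{256} \approx 295.41$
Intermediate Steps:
$s = \frac{5}{4}$ ($s = 2 + \frac{0 - 3}{3 + 1} = 2 - \frac{3}{4} = \frac{5}{4} \approx 1.25$)
$v{\left(H \right)} = -5 + H \left(1 + H\right)$ ($v{\left(H \right)} = H \left(1 + H\right) - 5 = -5 + H \left(1 + H\right)$)
$\left(Z + v{\left(s \right)}\right)^{2} = \left(-15 + \left(-5 + \frac{5}{4} + \left(\frac{5}{4}\right)^{2}\right)\right)^{2} = \left(-15 + \left(-5 + \frac{5}{4} + \frac{25}{16}\right)\right)^{2} = \left(-15 - \frac{35}{16}\right)^{2} = \left(- \frac{275}{16}\right)^{2} = \frac{75625}{256}$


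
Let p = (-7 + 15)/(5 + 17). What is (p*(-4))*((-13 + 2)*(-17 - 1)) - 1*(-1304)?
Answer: 1016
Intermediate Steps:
p = 4/11 (p = 8/22 = 8*(1/22) = 4/11 ≈ 0.36364)
(p*(-4))*((-13 + 2)*(-17 - 1)) - 1*(-1304) = ((4/11)*(-4))*((-13 + 2)*(-17 - 1)) - 1*(-1304) = -(-16)*(-18) + 1304 = -16/11*198 + 1304 = -288 + 1304 = 1016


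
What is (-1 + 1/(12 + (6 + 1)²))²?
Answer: 3600/3721 ≈ 0.96748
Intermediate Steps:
(-1 + 1/(12 + (6 + 1)²))² = (-1 + 1/(12 + 7²))² = (-1 + 1/(12 + 49))² = (-1 + 1/61)² = (-60/61)² = 3600/3721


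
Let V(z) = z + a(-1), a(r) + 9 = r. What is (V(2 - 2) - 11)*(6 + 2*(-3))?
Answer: 0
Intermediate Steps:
a(r) = -9 + r
V(z) = -10 + z (V(z) = z + (-9 - 1) = z - 10 = -10 + z)
(V(2 - 2) - 11)*(6 + 2*(-3)) = ((-10 + (2 - 2)) - 11)*(6 + 2*(-3)) = ((-10 + 0) - 11)*(6 - 6) = (-10 - 11)*0 = -21*0 = 0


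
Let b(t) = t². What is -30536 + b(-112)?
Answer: -17992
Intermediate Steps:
-30536 + b(-112) = -30536 + (-112)² = -30536 + 12544 = -17992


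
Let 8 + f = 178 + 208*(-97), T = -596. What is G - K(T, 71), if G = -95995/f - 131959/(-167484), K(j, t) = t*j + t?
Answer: 70784200683907/1675342452 ≈ 42251.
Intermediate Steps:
f = -20006 (f = -8 + (178 + 208*(-97)) = -8 + (178 - 20176) = -8 - 19998 = -20006)
K(j, t) = t + j*t (K(j, t) = j*t + t = t + j*t)
G = 9358799167/1675342452 (G = -95995/(-20006) - 131959/(-167484) = -95995*(-1/20006) - 131959*(-1/167484) = 95995/20006 + 131959/167484 = 9358799167/1675342452 ≈ 5.5862)
G - K(T, 71) = 9358799167/1675342452 - 71*(1 - 596) = 9358799167/1675342452 - 71*(-595) = 9358799167/1675342452 - 1*(-42245) = 9358799167/1675342452 + 42245 = 70784200683907/1675342452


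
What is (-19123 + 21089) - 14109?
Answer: -12143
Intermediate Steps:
(-19123 + 21089) - 14109 = 1966 - 14109 = -12143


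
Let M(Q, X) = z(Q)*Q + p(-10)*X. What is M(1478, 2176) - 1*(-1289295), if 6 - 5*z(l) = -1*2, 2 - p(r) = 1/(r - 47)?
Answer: 369374243/285 ≈ 1.2961e+6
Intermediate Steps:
p(r) = 2 - 1/(-47 + r) (p(r) = 2 - 1/(r - 47) = 2 - 1/(-47 + r))
z(l) = 8/5 (z(l) = 6/5 - (-1)*2/5 = 6/5 - ⅕*(-2) = 6/5 + ⅖ = 8/5)
M(Q, X) = 8*Q/5 + 115*X/57 (M(Q, X) = 8*Q/5 + ((-95 + 2*(-10))/(-47 - 10))*X = 8*Q/5 + ((-95 - 20)/(-57))*X = 8*Q/5 + (-1/57*(-115))*X = 8*Q/5 + 115*X/57)
M(1478, 2176) - 1*(-1289295) = ((8/5)*1478 + (115/57)*2176) - 1*(-1289295) = (11824/5 + 250240/57) + 1289295 = 1925168/285 + 1289295 = 369374243/285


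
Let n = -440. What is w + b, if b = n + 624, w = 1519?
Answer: 1703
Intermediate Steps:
b = 184 (b = -440 + 624 = 184)
w + b = 1519 + 184 = 1703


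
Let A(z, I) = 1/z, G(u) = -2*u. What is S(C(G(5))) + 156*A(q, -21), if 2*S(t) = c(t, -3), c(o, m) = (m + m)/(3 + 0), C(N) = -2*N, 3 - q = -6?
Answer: 49/3 ≈ 16.333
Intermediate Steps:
q = 9 (q = 3 - 1*(-6) = 3 + 6 = 9)
c(o, m) = 2*m/3 (c(o, m) = (2*m)/3 = (2*m)*(1/3) = 2*m/3)
S(t) = -1 (S(t) = ((2/3)*(-3))/2 = (1/2)*(-2) = -1)
S(C(G(5))) + 156*A(q, -21) = -1 + 156/9 = -1 + 156*(1/9) = -1 + 52/3 = 49/3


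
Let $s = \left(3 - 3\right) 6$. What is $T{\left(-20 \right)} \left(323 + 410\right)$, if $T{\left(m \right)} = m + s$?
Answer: $-14660$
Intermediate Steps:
$s = 0$ ($s = 0 \cdot 6 = 0$)
$T{\left(m \right)} = m$ ($T{\left(m \right)} = m + 0 = m$)
$T{\left(-20 \right)} \left(323 + 410\right) = - 20 \left(323 + 410\right) = \left(-20\right) 733 = -14660$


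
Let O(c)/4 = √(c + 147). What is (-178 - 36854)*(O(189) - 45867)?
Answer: 1698546744 - 592512*√21 ≈ 1.6958e+9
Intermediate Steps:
O(c) = 4*√(147 + c) (O(c) = 4*√(c + 147) = 4*√(147 + c))
(-178 - 36854)*(O(189) - 45867) = (-178 - 36854)*(4*√(147 + 189) - 45867) = -37032*(4*√336 - 45867) = -37032*(4*(4*√21) - 45867) = -37032*(16*√21 - 45867) = -37032*(-45867 + 16*√21) = 1698546744 - 592512*√21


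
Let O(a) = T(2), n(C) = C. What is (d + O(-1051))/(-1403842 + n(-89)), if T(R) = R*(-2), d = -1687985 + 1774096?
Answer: -86107/1403931 ≈ -0.061333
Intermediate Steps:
d = 86111
T(R) = -2*R
O(a) = -4 (O(a) = -2*2 = -4)
(d + O(-1051))/(-1403842 + n(-89)) = (86111 - 4)/(-1403842 - 89) = 86107/(-1403931) = 86107*(-1/1403931) = -86107/1403931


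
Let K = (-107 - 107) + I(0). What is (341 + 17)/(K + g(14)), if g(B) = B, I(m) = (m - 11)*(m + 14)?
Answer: -179/177 ≈ -1.0113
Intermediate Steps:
I(m) = (-11 + m)*(14 + m)
K = -368 (K = (-107 - 107) + (-154 + 0**2 + 3*0) = -214 + (-154 + 0 + 0) = -214 - 154 = -368)
(341 + 17)/(K + g(14)) = (341 + 17)/(-368 + 14) = 358/(-354) = 358*(-1/354) = -179/177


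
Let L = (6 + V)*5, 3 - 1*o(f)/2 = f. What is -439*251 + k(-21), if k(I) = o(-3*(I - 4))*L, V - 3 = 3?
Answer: -118829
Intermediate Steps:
V = 6 (V = 3 + 3 = 6)
o(f) = 6 - 2*f
L = 60 (L = (6 + 6)*5 = 12*5 = 60)
k(I) = -1080 + 360*I (k(I) = (6 - (-6)*(I - 4))*60 = (6 - (-6)*(-4 + I))*60 = (6 - 2*(12 - 3*I))*60 = (6 + (-24 + 6*I))*60 = (-18 + 6*I)*60 = -1080 + 360*I)
-439*251 + k(-21) = -439*251 + (-1080 + 360*(-21)) = -110189 + (-1080 - 7560) = -110189 - 8640 = -118829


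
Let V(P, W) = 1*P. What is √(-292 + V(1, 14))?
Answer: I*√291 ≈ 17.059*I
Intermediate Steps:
V(P, W) = P
√(-292 + V(1, 14)) = √(-292 + 1) = √(-291) = I*√291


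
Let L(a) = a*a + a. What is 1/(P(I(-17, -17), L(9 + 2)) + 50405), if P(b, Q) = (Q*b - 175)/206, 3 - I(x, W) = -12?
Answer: 206/10385235 ≈ 1.9836e-5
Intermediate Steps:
I(x, W) = 15 (I(x, W) = 3 - 1*(-12) = 3 + 12 = 15)
L(a) = a + a**2 (L(a) = a**2 + a = a + a**2)
P(b, Q) = -175/206 + Q*b/206 (P(b, Q) = (-175 + Q*b)*(1/206) = -175/206 + Q*b/206)
1/(P(I(-17, -17), L(9 + 2)) + 50405) = 1/((-175/206 + (1/206)*((9 + 2)*(1 + (9 + 2)))*15) + 50405) = 1/((-175/206 + (1/206)*(11*(1 + 11))*15) + 50405) = 1/((-175/206 + (1/206)*(11*12)*15) + 50405) = 1/((-175/206 + (1/206)*132*15) + 50405) = 1/((-175/206 + 990/103) + 50405) = 1/(1805/206 + 50405) = 1/(10385235/206) = 206/10385235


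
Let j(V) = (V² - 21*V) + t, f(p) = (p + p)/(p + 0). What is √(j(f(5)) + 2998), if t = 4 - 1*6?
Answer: √2958 ≈ 54.388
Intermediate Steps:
t = -2 (t = 4 - 6 = -2)
f(p) = 2 (f(p) = (2*p)/p = 2)
j(V) = -2 + V² - 21*V (j(V) = (V² - 21*V) - 2 = -2 + V² - 21*V)
√(j(f(5)) + 2998) = √((-2 + 2² - 21*2) + 2998) = √((-2 + 4 - 42) + 2998) = √(-40 + 2998) = √2958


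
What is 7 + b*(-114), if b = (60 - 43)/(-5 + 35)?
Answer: -288/5 ≈ -57.600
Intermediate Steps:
b = 17/30 ≈ 0.56667
7 + b*(-114) = 7 + (17/30)*(-114) = 7 - 323/5 = -288/5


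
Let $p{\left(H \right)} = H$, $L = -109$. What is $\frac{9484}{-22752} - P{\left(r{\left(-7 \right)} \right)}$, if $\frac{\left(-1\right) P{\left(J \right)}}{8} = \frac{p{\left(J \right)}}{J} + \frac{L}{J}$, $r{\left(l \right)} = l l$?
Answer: $- \frac{2846419}{278712} \approx -10.213$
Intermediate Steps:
$r{\left(l \right)} = l^{2}$
$P{\left(J \right)} = -8 + \frac{872}{J}$ ($P{\left(J \right)} = - 8 \left(\frac{J}{J} - \frac{109}{J}\right) = - 8 \left(1 - \frac{109}{J}\right) = -8 + \frac{872}{J}$)
$\frac{9484}{-22752} - P{\left(r{\left(-7 \right)} \right)} = \frac{9484}{-22752} - \left(-8 + \frac{872}{\left(-7\right)^{2}}\right) = 9484 \left(- \frac{1}{22752}\right) - \left(-8 + \frac{872}{49}\right) = - \frac{2371}{5688} - \left(-8 + 872 \cdot \frac{1}{49}\right) = - \frac{2371}{5688} - \left(-8 + \frac{872}{49}\right) = - \frac{2371}{5688} - \frac{480}{49} = - \frac{2846419}{278712}$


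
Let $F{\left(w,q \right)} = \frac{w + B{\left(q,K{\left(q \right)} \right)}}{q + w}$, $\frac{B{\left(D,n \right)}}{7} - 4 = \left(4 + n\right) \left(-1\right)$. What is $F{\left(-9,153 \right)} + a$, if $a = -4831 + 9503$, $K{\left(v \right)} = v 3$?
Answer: $\frac{37197}{8} \approx 4649.6$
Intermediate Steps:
$K{\left(v \right)} = 3 v$
$B{\left(D,n \right)} = - 7 n$ ($B{\left(D,n \right)} = 28 + 7 \left(4 + n\right) \left(-1\right) = 28 + 7 \left(-4 - n\right) = 28 - \left(28 + 7 n\right) = - 7 n$)
$a = 4672$
$F{\left(w,q \right)} = \frac{w - 21 q}{q + w}$ ($F{\left(w,q \right)} = \frac{w - 7 \cdot 3 q}{q + w} = \frac{w - 21 q}{q + w}$)
$F{\left(-9,153 \right)} + a = \frac{-9 - 3213}{153 - 9} + 4672 = \frac{-9 - 3213}{144} + 4672 = \frac{1}{144} \left(-3222\right) + 4672 = - \frac{179}{8} + 4672 = \frac{37197}{8}$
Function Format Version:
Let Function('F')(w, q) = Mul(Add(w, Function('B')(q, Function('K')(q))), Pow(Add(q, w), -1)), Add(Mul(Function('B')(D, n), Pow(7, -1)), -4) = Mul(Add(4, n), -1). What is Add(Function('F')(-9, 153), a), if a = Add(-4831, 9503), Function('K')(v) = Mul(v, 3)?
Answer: Rational(37197, 8) ≈ 4649.6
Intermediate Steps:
Function('K')(v) = Mul(3, v)
Function('B')(D, n) = Mul(-7, n) (Function('B')(D, n) = Add(28, Mul(7, Mul(Add(4, n), -1))) = Add(28, Mul(7, Add(-4, Mul(-1, n)))) = Add(28, Add(-28, Mul(-7, n))) = Mul(-7, n))
a = 4672
Function('F')(w, q) = Mul(Pow(Add(q, w), -1), Add(w, Mul(-21, q))) (Function('F')(w, q) = Mul(Add(w, Mul(-7, Mul(3, q))), Pow(Add(q, w), -1)) = Mul(Add(w, Mul(-21, q)), Pow(Add(q, w), -1)) = Mul(Pow(Add(q, w), -1), Add(w, Mul(-21, q))))
Add(Function('F')(-9, 153), a) = Add(Mul(Pow(Add(153, -9), -1), Add(-9, Mul(-21, 153))), 4672) = Add(Mul(Pow(144, -1), Add(-9, -3213)), 4672) = Add(Mul(Rational(1, 144), -3222), 4672) = Add(Rational(-179, 8), 4672) = Rational(37197, 8)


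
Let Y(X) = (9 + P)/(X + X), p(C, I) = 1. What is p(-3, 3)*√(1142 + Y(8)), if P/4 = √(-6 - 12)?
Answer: √(18281 + 12*I*√2)/4 ≈ 33.802 + 0.015689*I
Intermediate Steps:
P = 12*I*√2 (P = 4*√(-6 - 12) = 4*√(-18) = 4*(3*I*√2) = 12*I*√2 ≈ 16.971*I)
Y(X) = (9 + 12*I*√2)/(2*X) (Y(X) = (9 + 12*I*√2)/(X + X) = (9 + 12*I*√2)/((2*X)) = (9 + 12*I*√2)*(1/(2*X)) = (9 + 12*I*√2)/(2*X))
p(-3, 3)*√(1142 + Y(8)) = 1*√(1142 + (3/2)*(3 + 4*I*√2)/8) = 1*√(1142 + (3/2)*(⅛)*(3 + 4*I*√2)) = 1*√(1142 + (9/16 + 3*I*√2/4)) = 1*√(18281/16 + 3*I*√2/4) = √(18281/16 + 3*I*√2/4)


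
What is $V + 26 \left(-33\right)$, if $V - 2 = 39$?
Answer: $-817$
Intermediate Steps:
$V = 41$ ($V = 2 + 39 = 41$)
$V + 26 \left(-33\right) = 41 + 26 \left(-33\right) = 41 - 858 = -817$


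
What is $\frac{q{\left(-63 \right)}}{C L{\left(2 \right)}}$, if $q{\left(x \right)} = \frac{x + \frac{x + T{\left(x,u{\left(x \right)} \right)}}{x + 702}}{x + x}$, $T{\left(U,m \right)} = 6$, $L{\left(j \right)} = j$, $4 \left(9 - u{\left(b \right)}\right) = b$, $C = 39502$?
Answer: $\frac{6719}{1060154676} \approx 6.3378 \cdot 10^{-6}$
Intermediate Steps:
$u{\left(b \right)} = 9 - \frac{b}{4}$
$q{\left(x \right)} = \frac{x + \frac{6 + x}{702 + x}}{2 x}$ ($q{\left(x \right)} = \frac{x + \frac{x + 6}{x + 702}}{x + x} = \frac{x + \frac{6 + x}{702 + x}}{2 x}$)
$\frac{q{\left(-63 \right)}}{C L{\left(2 \right)}} = \frac{\frac{1}{2} \frac{1}{-63} \frac{1}{702 - 63} \left(6 + \left(-63\right)^{2} + 703 \left(-63\right)\right)}{39502 \cdot 2} = \frac{\frac{1}{2} \left(- \frac{1}{63}\right) \frac{1}{639} \left(6 + 3969 - 44289\right)}{79004} = \frac{1}{2} \left(- \frac{1}{63}\right) \frac{1}{639} \left(-40314\right) \frac{1}{79004} = \frac{6719}{13419} \cdot \frac{1}{79004} = \frac{6719}{1060154676}$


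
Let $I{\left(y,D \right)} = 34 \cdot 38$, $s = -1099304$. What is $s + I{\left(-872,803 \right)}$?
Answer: $-1098012$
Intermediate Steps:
$I{\left(y,D \right)} = 1292$
$s + I{\left(-872,803 \right)} = -1099304 + 1292 = -1098012$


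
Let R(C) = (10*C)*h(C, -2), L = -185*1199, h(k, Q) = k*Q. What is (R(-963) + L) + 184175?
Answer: -18585020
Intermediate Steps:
h(k, Q) = Q*k
L = -221815
R(C) = -20*C² (R(C) = (10*C)*(-2*C) = -20*C²)
(R(-963) + L) + 184175 = (-20*(-963)² - 221815) + 184175 = (-20*927369 - 221815) + 184175 = (-18547380 - 221815) + 184175 = -18769195 + 184175 = -18585020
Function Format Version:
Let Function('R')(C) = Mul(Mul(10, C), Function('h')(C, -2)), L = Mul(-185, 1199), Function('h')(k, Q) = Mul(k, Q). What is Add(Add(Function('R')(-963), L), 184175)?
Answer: -18585020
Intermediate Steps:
Function('h')(k, Q) = Mul(Q, k)
L = -221815
Function('R')(C) = Mul(-20, Pow(C, 2)) (Function('R')(C) = Mul(Mul(10, C), Mul(-2, C)) = Mul(-20, Pow(C, 2)))
Add(Add(Function('R')(-963), L), 184175) = Add(Add(Mul(-20, Pow(-963, 2)), -221815), 184175) = Add(Add(Mul(-20, 927369), -221815), 184175) = Add(Add(-18547380, -221815), 184175) = Add(-18769195, 184175) = -18585020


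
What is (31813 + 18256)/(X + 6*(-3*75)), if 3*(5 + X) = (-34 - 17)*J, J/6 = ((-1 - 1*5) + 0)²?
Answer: -50069/5027 ≈ -9.9600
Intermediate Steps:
J = 216 (J = 6*((-1 - 1*5) + 0)² = 6*((-1 - 5) + 0)² = 6*(-6 + 0)² = 6*(-6)² = 6*36 = 216)
X = -3677 (X = -5 + ((-34 - 17)*216)/3 = -5 + (-51*216)/3 = -5 + (⅓)*(-11016) = -5 - 3672 = -3677)
(31813 + 18256)/(X + 6*(-3*75)) = (31813 + 18256)/(-3677 + 6*(-3*75)) = 50069/(-3677 + 6*(-225)) = 50069/(-3677 - 1350) = 50069/(-5027) = 50069*(-1/5027) = -50069/5027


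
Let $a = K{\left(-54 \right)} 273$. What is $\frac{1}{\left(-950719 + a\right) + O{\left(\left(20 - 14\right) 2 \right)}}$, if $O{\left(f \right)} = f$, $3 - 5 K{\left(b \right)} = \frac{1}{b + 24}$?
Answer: $- \frac{50}{47527069} \approx -1.052 \cdot 10^{-6}$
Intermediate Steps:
$K{\left(b \right)} = \frac{3}{5} - \frac{1}{5 \left(24 + b\right)}$ ($K{\left(b \right)} = \frac{3}{5} - \frac{1}{5 \left(b + 24\right)} = \frac{3}{5} - \frac{1}{5 \left(24 + b\right)}$)
$a = \frac{8281}{50}$ ($a = \frac{71 + 3 \left(-54\right)}{5 \left(24 - 54\right)} 273 = \frac{71 - 162}{5 \left(-30\right)} 273 = \frac{1}{5} \left(- \frac{1}{30}\right) \left(-91\right) 273 = \frac{91}{150} \cdot 273 = \frac{8281}{50} \approx 165.62$)
$\frac{1}{\left(-950719 + a\right) + O{\left(\left(20 - 14\right) 2 \right)}} = \frac{1}{\left(-950719 + \frac{8281}{50}\right) + \left(20 - 14\right) 2} = \frac{1}{- \frac{47527669}{50} + 6 \cdot 2} = \frac{1}{- \frac{47527669}{50} + 12} = \frac{1}{- \frac{47527069}{50}} = - \frac{50}{47527069}$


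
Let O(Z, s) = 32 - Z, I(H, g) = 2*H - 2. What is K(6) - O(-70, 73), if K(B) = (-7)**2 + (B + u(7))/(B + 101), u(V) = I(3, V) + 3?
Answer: -5658/107 ≈ -52.878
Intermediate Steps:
I(H, g) = -2 + 2*H
u(V) = 7 (u(V) = (-2 + 2*3) + 3 = (-2 + 6) + 3 = 4 + 3 = 7)
K(B) = 49 + (7 + B)/(101 + B) (K(B) = (-7)**2 + (B + 7)/(B + 101) = 49 + (7 + B)/(101 + B))
K(6) - O(-70, 73) = 2*(2478 + 25*6)/(101 + 6) - (32 - 1*(-70)) = 2*(2478 + 150)/107 - (32 + 70) = 2*(1/107)*2628 - 1*102 = 5256/107 - 102 = -5658/107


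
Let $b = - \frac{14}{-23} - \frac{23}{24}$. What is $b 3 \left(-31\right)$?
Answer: $\frac{5983}{184} \approx 32.516$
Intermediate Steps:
$b = - \frac{193}{552}$ ($b = \left(-14\right) \left(- \frac{1}{23}\right) - \frac{23}{24} = \frac{14}{23} - \frac{23}{24} = - \frac{193}{552} \approx -0.34964$)
$b 3 \left(-31\right) = \left(- \frac{193}{552}\right) 3 \left(-31\right) = \left(- \frac{193}{184}\right) \left(-31\right) = \frac{5983}{184}$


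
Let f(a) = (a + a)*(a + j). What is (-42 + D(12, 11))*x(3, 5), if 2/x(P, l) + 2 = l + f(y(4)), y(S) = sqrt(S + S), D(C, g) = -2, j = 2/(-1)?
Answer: -1672/233 - 704*sqrt(2)/233 ≈ -11.449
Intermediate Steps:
j = -2 (j = 2*(-1) = -2)
y(S) = sqrt(2)*sqrt(S) (y(S) = sqrt(2*S) = sqrt(2)*sqrt(S))
f(a) = 2*a*(-2 + a) (f(a) = (a + a)*(a - 2) = (2*a)*(-2 + a) = 2*a*(-2 + a))
x(P, l) = 2/(-2 + l + 4*sqrt(2)*(-2 + 2*sqrt(2))) (x(P, l) = 2/(-2 + (l + 2*(sqrt(2)*sqrt(4))*(-2 + sqrt(2)*sqrt(4)))) = 2/(-2 + (l + 2*(sqrt(2)*2)*(-2 + sqrt(2)*2))) = 2/(-2 + (l + 2*(2*sqrt(2))*(-2 + 2*sqrt(2)))) = 2/(-2 + (l + 4*sqrt(2)*(-2 + 2*sqrt(2)))) = 2/(-2 + l + 4*sqrt(2)*(-2 + 2*sqrt(2))))
(-42 + D(12, 11))*x(3, 5) = (-42 - 2)*(2/(14 + 5 - 8*sqrt(2))) = -88/(19 - 8*sqrt(2))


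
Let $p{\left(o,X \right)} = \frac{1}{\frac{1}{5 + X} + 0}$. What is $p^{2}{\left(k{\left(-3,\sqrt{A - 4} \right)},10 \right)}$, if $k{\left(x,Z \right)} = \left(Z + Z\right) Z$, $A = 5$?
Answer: $225$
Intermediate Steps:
$k{\left(x,Z \right)} = 2 Z^{2}$ ($k{\left(x,Z \right)} = 2 Z Z = 2 Z^{2}$)
$p{\left(o,X \right)} = 5 + X$ ($p{\left(o,X \right)} = \frac{1}{\frac{1}{5 + X}} = 5 + X$)
$p^{2}{\left(k{\left(-3,\sqrt{A - 4} \right)},10 \right)} = \left(5 + 10\right)^{2} = 15^{2} = 225$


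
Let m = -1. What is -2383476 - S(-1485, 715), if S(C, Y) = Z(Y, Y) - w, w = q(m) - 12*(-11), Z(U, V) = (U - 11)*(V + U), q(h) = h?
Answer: -3390065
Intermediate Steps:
Z(U, V) = (-11 + U)*(U + V)
w = 131 (w = -1 - 12*(-11) = -1 + 132 = 131)
S(C, Y) = -131 - 22*Y + 2*Y² (S(C, Y) = (Y² - 11*Y - 11*Y + Y*Y) - 1*131 = (Y² - 11*Y - 11*Y + Y²) - 131 = (-22*Y + 2*Y²) - 131 = -131 - 22*Y + 2*Y²)
-2383476 - S(-1485, 715) = -2383476 - (-131 - 22*715 + 2*715²) = -2383476 - (-131 - 15730 + 2*511225) = -2383476 - (-131 - 15730 + 1022450) = -2383476 - 1*1006589 = -2383476 - 1006589 = -3390065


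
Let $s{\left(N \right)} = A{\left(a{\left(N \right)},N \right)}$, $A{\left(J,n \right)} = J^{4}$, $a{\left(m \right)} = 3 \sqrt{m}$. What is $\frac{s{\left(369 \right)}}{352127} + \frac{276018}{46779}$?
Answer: $\frac{204373633075}{5490716311} \approx 37.222$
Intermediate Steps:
$s{\left(N \right)} = 81 N^{2}$ ($s{\left(N \right)} = \left(3 \sqrt{N}\right)^{4} = 81 N^{2}$)
$\frac{s{\left(369 \right)}}{352127} + \frac{276018}{46779} = \frac{81 \cdot 369^{2}}{352127} + \frac{276018}{46779} = 81 \cdot 136161 \cdot \frac{1}{352127} + 276018 \cdot \frac{1}{46779} = 11029041 \cdot \frac{1}{352127} + \frac{92006}{15593} = \frac{11029041}{352127} + \frac{92006}{15593} = \frac{204373633075}{5490716311}$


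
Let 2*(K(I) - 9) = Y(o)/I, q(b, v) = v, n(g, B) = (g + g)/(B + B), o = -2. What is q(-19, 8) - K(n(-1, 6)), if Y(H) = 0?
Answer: -1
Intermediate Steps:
n(g, B) = g/B (n(g, B) = (2*g)/((2*B)) = (2*g)*(1/(2*B)) = g/B)
K(I) = 9 (K(I) = 9 + (0/I)/2 = 9 + (½)*0 = 9 + 0 = 9)
q(-19, 8) - K(n(-1, 6)) = 8 - 1*9 = 8 - 9 = -1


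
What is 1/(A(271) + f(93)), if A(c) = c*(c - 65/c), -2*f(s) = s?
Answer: 2/146659 ≈ 1.3637e-5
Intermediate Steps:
f(s) = -s/2
1/(A(271) + f(93)) = 1/((-65 + 271**2) - 1/2*93) = 1/((-65 + 73441) - 93/2) = 1/(73376 - 93/2) = 1/(146659/2) = 2/146659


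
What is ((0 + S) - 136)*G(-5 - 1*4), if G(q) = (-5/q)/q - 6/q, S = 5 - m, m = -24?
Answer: -5243/81 ≈ -64.728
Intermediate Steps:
S = 29 (S = 5 - 1*(-24) = 5 + 24 = 29)
G(q) = -6/q - 5/q² (G(q) = -5/q² - 6/q = -6/q - 5/q²)
((0 + S) - 136)*G(-5 - 1*4) = ((0 + 29) - 136)*((-5 - 6*(-5 - 1*4))/(-5 - 1*4)²) = (29 - 136)*((-5 - 6*(-5 - 4))/(-5 - 4)²) = -107*(-5 - 6*(-9))/(-9)² = -107*(-5 + 54)/81 = -107*49/81 = -5243/81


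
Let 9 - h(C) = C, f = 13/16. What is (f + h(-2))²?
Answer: 35721/256 ≈ 139.54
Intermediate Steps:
f = 13/16 (f = 13*(1/16) = 13/16 ≈ 0.81250)
h(C) = 9 - C
(f + h(-2))² = (13/16 + (9 - 1*(-2)))² = (13/16 + (9 + 2))² = (13/16 + 11)² = (189/16)² = 35721/256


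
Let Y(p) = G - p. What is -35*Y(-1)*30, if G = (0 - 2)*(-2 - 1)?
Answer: -7350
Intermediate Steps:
G = 6 (G = -2*(-3) = 6)
Y(p) = 6 - p
-35*Y(-1)*30 = -35*(6 - 1*(-1))*30 = -35*(6 + 1)*30 = -35*7*30 = -245*30 = -7350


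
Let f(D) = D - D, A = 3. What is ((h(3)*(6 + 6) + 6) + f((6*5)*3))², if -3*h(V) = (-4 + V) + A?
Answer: 4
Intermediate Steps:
f(D) = 0
h(V) = ⅓ - V/3 (h(V) = -((-4 + V) + 3)/3 = -(-1 + V)/3 = ⅓ - V/3)
((h(3)*(6 + 6) + 6) + f((6*5)*3))² = (((⅓ - ⅓*3)*(6 + 6) + 6) + 0)² = (((⅓ - 1)*12 + 6) + 0)² = ((-⅔*12 + 6) + 0)² = ((-8 + 6) + 0)² = (-2 + 0)² = (-2)² = 4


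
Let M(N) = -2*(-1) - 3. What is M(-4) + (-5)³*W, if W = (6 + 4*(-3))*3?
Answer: 2249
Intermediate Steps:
W = -18 (W = (6 - 12)*3 = -6*3 = -18)
M(N) = -1 (M(N) = 2 - 3 = -1)
M(-4) + (-5)³*W = -1 + (-5)³*(-18) = -1 - 125*(-18) = -1 + 2250 = 2249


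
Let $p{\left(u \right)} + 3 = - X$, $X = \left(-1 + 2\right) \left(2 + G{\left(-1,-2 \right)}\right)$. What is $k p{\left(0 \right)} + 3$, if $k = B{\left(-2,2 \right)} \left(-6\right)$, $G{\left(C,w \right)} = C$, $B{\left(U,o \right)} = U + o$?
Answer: $3$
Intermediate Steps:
$k = 0$ ($k = \left(-2 + 2\right) \left(-6\right) = 0 \left(-6\right) = 0$)
$X = 1$ ($X = \left(-1 + 2\right) \left(2 - 1\right) = 1 \cdot 1 = 1$)
$p{\left(u \right)} = -4$ ($p{\left(u \right)} = -3 - 1 = -4$)
$k p{\left(0 \right)} + 3 = 0 \left(-4\right) + 3 = 0 + 3 = 3$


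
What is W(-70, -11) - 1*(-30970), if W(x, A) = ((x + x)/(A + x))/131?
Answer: 328622810/10611 ≈ 30970.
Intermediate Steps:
W(x, A) = 2*x/(131*(A + x)) (W(x, A) = ((2*x)/(A + x))*(1/131) = (2*x/(A + x))*(1/131) = 2*x/(131*(A + x)))
W(-70, -11) - 1*(-30970) = (2/131)*(-70)/(-11 - 70) - 1*(-30970) = (2/131)*(-70)/(-81) + 30970 = (2/131)*(-70)*(-1/81) + 30970 = 140/10611 + 30970 = 328622810/10611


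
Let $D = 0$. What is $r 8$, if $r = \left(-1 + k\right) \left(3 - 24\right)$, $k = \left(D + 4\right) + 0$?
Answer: $-504$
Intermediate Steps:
$k = 4$ ($k = \left(0 + 4\right) + 0 = 4 + 0 = 4$)
$r = -63$ ($r = \left(-1 + 4\right) \left(3 - 24\right) = 3 \left(-21\right) = -63$)
$r 8 = \left(-63\right) 8 = -504$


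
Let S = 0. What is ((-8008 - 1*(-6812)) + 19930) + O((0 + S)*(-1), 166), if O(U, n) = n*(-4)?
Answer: 18070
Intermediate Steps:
O(U, n) = -4*n
((-8008 - 1*(-6812)) + 19930) + O((0 + S)*(-1), 166) = ((-8008 - 1*(-6812)) + 19930) - 4*166 = ((-8008 + 6812) + 19930) - 664 = (-1196 + 19930) - 664 = 18734 - 664 = 18070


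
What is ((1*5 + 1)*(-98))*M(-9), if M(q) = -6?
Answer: 3528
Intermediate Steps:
((1*5 + 1)*(-98))*M(-9) = ((1*5 + 1)*(-98))*(-6) = ((5 + 1)*(-98))*(-6) = (6*(-98))*(-6) = -588*(-6) = 3528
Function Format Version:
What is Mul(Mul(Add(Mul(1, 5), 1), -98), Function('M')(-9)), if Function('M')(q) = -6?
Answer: 3528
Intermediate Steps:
Mul(Mul(Add(Mul(1, 5), 1), -98), Function('M')(-9)) = Mul(Mul(Add(Mul(1, 5), 1), -98), -6) = Mul(Mul(Add(5, 1), -98), -6) = Mul(Mul(6, -98), -6) = Mul(-588, -6) = 3528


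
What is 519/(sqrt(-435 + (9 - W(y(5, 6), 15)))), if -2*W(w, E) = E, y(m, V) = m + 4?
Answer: -173*I*sqrt(186)/93 ≈ -25.37*I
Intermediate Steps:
y(m, V) = 4 + m
W(w, E) = -E/2
519/(sqrt(-435 + (9 - W(y(5, 6), 15)))) = 519/(sqrt(-435 + (9 - (-1)*15/2))) = 519/(sqrt(-435 + (9 - 1*(-15/2)))) = 519/(sqrt(-435 + (9 + 15/2))) = 519/(sqrt(-435 + 33/2)) = 519/(sqrt(-837/2)) = 519/((3*I*sqrt(186)/2)) = 519*(-I*sqrt(186)/279) = -173*I*sqrt(186)/93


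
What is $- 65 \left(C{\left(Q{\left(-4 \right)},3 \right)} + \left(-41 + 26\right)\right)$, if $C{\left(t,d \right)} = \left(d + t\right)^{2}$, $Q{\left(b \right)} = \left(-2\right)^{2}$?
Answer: $-2210$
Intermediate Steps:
$Q{\left(b \right)} = 4$
$- 65 \left(C{\left(Q{\left(-4 \right)},3 \right)} + \left(-41 + 26\right)\right) = - 65 \left(\left(3 + 4\right)^{2} + \left(-41 + 26\right)\right) = - 65 \left(7^{2} - 15\right) = - 65 \left(49 - 15\right) = \left(-65\right) 34 = -2210$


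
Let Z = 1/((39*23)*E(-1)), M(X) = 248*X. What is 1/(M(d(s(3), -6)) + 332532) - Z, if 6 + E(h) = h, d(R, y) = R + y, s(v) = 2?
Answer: 337819/2081739660 ≈ 0.00016228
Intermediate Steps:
E(h) = -6 + h
Z = -1/6279 (Z = 1/((39*23)*(-6 - 1)) = 1/(897*(-7)) = 1/(-6279) = -1/6279 ≈ -0.00015926)
1/(M(d(s(3), -6)) + 332532) - Z = 1/(248*(2 - 6) + 332532) - 1*(-1/6279) = 1/(248*(-4) + 332532) + 1/6279 = 1/(-992 + 332532) + 1/6279 = 1/331540 + 1/6279 = 337819/2081739660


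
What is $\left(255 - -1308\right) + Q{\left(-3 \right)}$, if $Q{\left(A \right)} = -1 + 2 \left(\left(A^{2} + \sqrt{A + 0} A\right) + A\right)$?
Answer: $1574 - 6 i \sqrt{3} \approx 1574.0 - 10.392 i$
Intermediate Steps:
$Q{\left(A \right)} = -1 + 2 A + 2 A^{2} + 2 A^{\frac{3}{2}}$ ($Q{\left(A \right)} = -1 + 2 \left(\left(A^{2} + \sqrt{A} A\right) + A\right) = -1 + 2 \left(\left(A^{2} + A^{\frac{3}{2}}\right) + A\right) = -1 + 2 \left(A + A^{2} + A^{\frac{3}{2}}\right) = -1 + \left(2 A + 2 A^{2} + 2 A^{\frac{3}{2}}\right) = -1 + 2 A + 2 A^{2} + 2 A^{\frac{3}{2}}$)
$\left(255 - -1308\right) + Q{\left(-3 \right)} = \left(255 - -1308\right) + \left(-1 + 2 \left(-3\right) + 2 \left(-3\right)^{2} + 2 \left(-3\right)^{\frac{3}{2}}\right) = \left(255 + 1308\right) + \left(-1 - 6 + 2 \cdot 9 + 2 \left(- 3 i \sqrt{3}\right)\right) = 1563 - \left(-11 + 6 i \sqrt{3}\right) = 1563 + \left(11 - 6 i \sqrt{3}\right) = 1574 - 6 i \sqrt{3}$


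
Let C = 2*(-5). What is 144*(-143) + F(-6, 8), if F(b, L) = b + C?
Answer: -20608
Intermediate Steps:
C = -10
F(b, L) = -10 + b (F(b, L) = b - 10 = -10 + b)
144*(-143) + F(-6, 8) = 144*(-143) + (-10 - 6) = -20592 - 16 = -20608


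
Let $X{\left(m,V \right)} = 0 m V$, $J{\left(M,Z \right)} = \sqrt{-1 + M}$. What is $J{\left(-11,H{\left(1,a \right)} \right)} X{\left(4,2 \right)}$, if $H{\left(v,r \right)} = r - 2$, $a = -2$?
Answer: $0$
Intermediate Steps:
$H{\left(v,r \right)} = -2 + r$
$X{\left(m,V \right)} = 0$ ($X{\left(m,V \right)} = 0 V = 0$)
$J{\left(-11,H{\left(1,a \right)} \right)} X{\left(4,2 \right)} = \sqrt{-1 - 11} \cdot 0 = \sqrt{-12} \cdot 0 = 2 i \sqrt{3} \cdot 0 = 0$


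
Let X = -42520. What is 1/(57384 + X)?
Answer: 1/14864 ≈ 6.7277e-5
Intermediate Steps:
1/(57384 + X) = 1/(57384 - 42520) = 1/14864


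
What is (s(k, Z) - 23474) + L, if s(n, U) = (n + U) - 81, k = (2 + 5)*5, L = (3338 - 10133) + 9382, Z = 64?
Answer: -20869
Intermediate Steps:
L = 2587 (L = -6795 + 9382 = 2587)
k = 35 (k = 7*5 = 35)
s(n, U) = -81 + U + n (s(n, U) = (U + n) - 81 = -81 + U + n)
(s(k, Z) - 23474) + L = ((-81 + 64 + 35) - 23474) + 2587 = (18 - 23474) + 2587 = -23456 + 2587 = -20869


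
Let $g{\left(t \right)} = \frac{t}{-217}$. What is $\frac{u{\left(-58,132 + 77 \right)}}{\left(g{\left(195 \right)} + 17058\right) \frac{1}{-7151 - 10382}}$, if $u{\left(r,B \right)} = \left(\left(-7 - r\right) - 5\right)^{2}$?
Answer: $- \frac{8050662676}{3701391} \approx -2175.0$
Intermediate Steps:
$g{\left(t \right)} = - \frac{t}{217}$ ($g{\left(t \right)} = t \left(- \frac{1}{217}\right) = - \frac{t}{217}$)
$u{\left(r,B \right)} = \left(-12 - r\right)^{2}$
$\frac{u{\left(-58,132 + 77 \right)}}{\left(g{\left(195 \right)} + 17058\right) \frac{1}{-7151 - 10382}} = \frac{\left(12 - 58\right)^{2}}{\left(\left(- \frac{1}{217}\right) 195 + 17058\right) \frac{1}{-7151 - 10382}} = \frac{\left(-46\right)^{2}}{\left(- \frac{195}{217} + 17058\right) \frac{1}{-17533}} = \frac{2116}{\frac{3701391}{217} \left(- \frac{1}{17533}\right)} = \frac{2116}{- \frac{3701391}{3804661}} = 2116 \left(- \frac{3804661}{3701391}\right) = - \frac{8050662676}{3701391}$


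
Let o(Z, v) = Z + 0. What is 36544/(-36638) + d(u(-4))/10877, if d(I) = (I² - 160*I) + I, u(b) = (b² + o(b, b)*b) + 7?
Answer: -284477464/199255763 ≈ -1.4277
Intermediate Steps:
o(Z, v) = Z
u(b) = 7 + 2*b² (u(b) = (b² + b*b) + 7 = (b² + b²) + 7 = 2*b² + 7 = 7 + 2*b²)
d(I) = I² - 159*I
36544/(-36638) + d(u(-4))/10877 = 36544/(-36638) + ((7 + 2*(-4)²)*(-159 + (7 + 2*(-4)²)))/10877 = 36544*(-1/36638) + ((7 + 2*16)*(-159 + (7 + 2*16)))*(1/10877) = -18272/18319 + ((7 + 32)*(-159 + (7 + 32)))*(1/10877) = -18272/18319 + (39*(-159 + 39))*(1/10877) = -18272/18319 + (39*(-120))*(1/10877) = -18272/18319 - 4680*1/10877 = -18272/18319 - 4680/10877 = -284477464/199255763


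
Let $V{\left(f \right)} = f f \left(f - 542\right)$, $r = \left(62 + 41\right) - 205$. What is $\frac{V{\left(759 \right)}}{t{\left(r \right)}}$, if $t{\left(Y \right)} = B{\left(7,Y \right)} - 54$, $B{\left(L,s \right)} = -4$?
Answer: $- \frac{125009577}{58} \approx -2.1553 \cdot 10^{6}$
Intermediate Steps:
$r = -102$ ($r = 103 - 205 = -102$)
$t{\left(Y \right)} = -58$ ($t{\left(Y \right)} = -4 - 54 = -58$)
$V{\left(f \right)} = f^{2} \left(-542 + f\right)$
$\frac{V{\left(759 \right)}}{t{\left(r \right)}} = \frac{759^{2} \left(-542 + 759\right)}{-58} = 576081 \cdot 217 \left(- \frac{1}{58}\right) = 125009577 \left(- \frac{1}{58}\right) = - \frac{125009577}{58}$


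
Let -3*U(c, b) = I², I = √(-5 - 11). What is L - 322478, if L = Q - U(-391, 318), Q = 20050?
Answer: -907300/3 ≈ -3.0243e+5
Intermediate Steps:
I = 4*I (I = √(-16) = 4*I ≈ 4.0*I)
U(c, b) = 16/3 (U(c, b) = -(4*I)²/3 = -⅓*(-16) = 16/3)
L = 60134/3 (L = 20050 - 1*16/3 = 20050 - 16/3 = 60134/3 ≈ 20045.)
L - 322478 = 60134/3 - 322478 = -907300/3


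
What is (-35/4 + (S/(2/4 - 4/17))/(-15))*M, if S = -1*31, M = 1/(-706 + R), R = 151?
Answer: 509/299700 ≈ 0.0016984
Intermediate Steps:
M = -1/555 (M = 1/(-706 + 151) = 1/(-555) = -1/555 ≈ -0.0018018)
S = -31
(-35/4 + (S/(2/4 - 4/17))/(-15))*M = (-35/4 - 31/(2/4 - 4/17)/(-15))*(-1/555) = (-35*¼ - 31/(2*(¼) - 4*1/17)*(-1/15))*(-1/555) = (-35/4 - 31/(½ - 4/17)*(-1/15))*(-1/555) = (-35/4 - 31/9/34*(-1/15))*(-1/555) = (-35/4 - 31*34/9*(-1/15))*(-1/555) = (-35/4 - 1054/9*(-1/15))*(-1/555) = (-35/4 + 1054/135)*(-1/555) = -509/540*(-1/555) = 509/299700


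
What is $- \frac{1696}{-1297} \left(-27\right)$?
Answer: $- \frac{45792}{1297} \approx -35.306$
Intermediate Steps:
$- \frac{1696}{-1297} \left(-27\right) = \left(-1696\right) \left(- \frac{1}{1297}\right) \left(-27\right) = \frac{1696}{1297} \left(-27\right) = - \frac{45792}{1297}$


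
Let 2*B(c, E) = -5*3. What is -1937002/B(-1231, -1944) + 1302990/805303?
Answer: 3119766588062/12079545 ≈ 2.5827e+5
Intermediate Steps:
B(c, E) = -15/2 (B(c, E) = (-5*3)/2 = (½)*(-15) = -15/2)
-1937002/B(-1231, -1944) + 1302990/805303 = -1937002/(-15/2) + 1302990/805303 = -1937002*(-2/15) + 1302990*(1/805303) = 3874004/15 + 1302990/805303 = 3119766588062/12079545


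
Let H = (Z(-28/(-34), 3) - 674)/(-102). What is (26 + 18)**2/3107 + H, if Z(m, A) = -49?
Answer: 814611/105638 ≈ 7.7113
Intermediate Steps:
H = 241/34 (H = (-49 - 674)/(-102) = -723*(-1/102) = 241/34 ≈ 7.0882)
(26 + 18)**2/3107 + H = (26 + 18)**2/3107 + 241/34 = 44**2*(1/3107) + 241/34 = 1936*(1/3107) + 241/34 = 1936/3107 + 241/34 = 814611/105638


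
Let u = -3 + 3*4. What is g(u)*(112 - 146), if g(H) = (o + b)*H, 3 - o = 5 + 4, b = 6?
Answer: 0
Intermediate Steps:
u = 9 (u = -3 + 12 = 9)
o = -6 (o = 3 - (5 + 4) = 3 - 1*9 = 3 - 9 = -6)
g(H) = 0 (g(H) = (-6 + 6)*H = 0*H = 0)
g(u)*(112 - 146) = 0*(112 - 146) = 0*(-34) = 0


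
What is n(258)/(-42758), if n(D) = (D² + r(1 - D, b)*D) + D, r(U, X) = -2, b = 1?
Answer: -33153/21379 ≈ -1.5507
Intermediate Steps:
n(D) = D² - D (n(D) = (D² - 2*D) + D = D² - D)
n(258)/(-42758) = (258*(-1 + 258))/(-42758) = (258*257)*(-1/42758) = 66306*(-1/42758) = -33153/21379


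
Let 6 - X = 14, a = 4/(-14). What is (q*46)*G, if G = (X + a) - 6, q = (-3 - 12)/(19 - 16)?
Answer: 23000/7 ≈ 3285.7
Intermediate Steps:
a = -2/7 (a = 4*(-1/14) = -2/7 ≈ -0.28571)
X = -8 (X = 6 - 1*14 = 6 - 14 = -8)
q = -5 (q = -15/3 = -15*⅓ = -5)
G = -100/7 (G = (-8 - 2/7) - 6 = -58/7 - 6 = -100/7 ≈ -14.286)
(q*46)*G = -5*46*(-100/7) = -230*(-100/7) = 23000/7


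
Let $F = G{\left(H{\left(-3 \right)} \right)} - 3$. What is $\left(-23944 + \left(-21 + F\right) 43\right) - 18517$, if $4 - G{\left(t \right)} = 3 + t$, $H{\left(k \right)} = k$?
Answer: $-43321$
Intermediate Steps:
$G{\left(t \right)} = 1 - t$ ($G{\left(t \right)} = 4 - \left(3 + t\right) = 1 - t$)
$F = 1$ ($F = \left(1 - -3\right) - 3 = \left(1 + 3\right) - 3 = 4 - 3 = 1$)
$\left(-23944 + \left(-21 + F\right) 43\right) - 18517 = \left(-23944 + \left(-21 + 1\right) 43\right) - 18517 = \left(-23944 - 860\right) - 18517 = -24804 - 18517 = -43321$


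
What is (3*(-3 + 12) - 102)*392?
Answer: -29400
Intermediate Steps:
(3*(-3 + 12) - 102)*392 = (3*9 - 102)*392 = (27 - 102)*392 = -75*392 = -29400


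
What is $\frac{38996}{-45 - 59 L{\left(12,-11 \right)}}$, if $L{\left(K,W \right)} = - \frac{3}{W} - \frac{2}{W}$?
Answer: $- \frac{214478}{395} \approx -542.98$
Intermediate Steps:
$L{\left(K,W \right)} = - \frac{5}{W}$
$\frac{38996}{-45 - 59 L{\left(12,-11 \right)}} = \frac{38996}{-45 - 59 \left(- \frac{5}{-11}\right)} = \frac{38996}{-45 - 59 \left(\left(-5\right) \left(- \frac{1}{11}\right)\right)} = \frac{38996}{-45 - \frac{295}{11}} = \frac{38996}{- \frac{790}{11}} = 38996 \left(- \frac{11}{790}\right) = - \frac{214478}{395}$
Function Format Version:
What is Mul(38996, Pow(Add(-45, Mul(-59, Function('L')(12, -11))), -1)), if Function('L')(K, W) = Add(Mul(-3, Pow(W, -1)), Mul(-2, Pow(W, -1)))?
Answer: Rational(-214478, 395) ≈ -542.98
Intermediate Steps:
Function('L')(K, W) = Mul(-5, Pow(W, -1))
Mul(38996, Pow(Add(-45, Mul(-59, Function('L')(12, -11))), -1)) = Mul(38996, Pow(Add(-45, Mul(-59, Mul(-5, Pow(-11, -1)))), -1)) = Mul(38996, Pow(Add(-45, Mul(-59, Mul(-5, Rational(-1, 11)))), -1)) = Mul(38996, Pow(Add(-45, Mul(-59, Rational(5, 11))), -1)) = Mul(38996, Pow(Add(-45, Rational(-295, 11)), -1)) = Mul(38996, Pow(Rational(-790, 11), -1)) = Mul(38996, Rational(-11, 790)) = Rational(-214478, 395)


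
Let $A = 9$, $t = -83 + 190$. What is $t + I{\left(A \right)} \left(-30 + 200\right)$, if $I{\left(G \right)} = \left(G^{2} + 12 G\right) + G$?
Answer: $33767$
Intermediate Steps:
$t = 107$
$I{\left(G \right)} = G^{2} + 13 G$
$t + I{\left(A \right)} \left(-30 + 200\right) = 107 + 9 \left(13 + 9\right) \left(-30 + 200\right) = 107 + 9 \cdot 22 \cdot 170 = 107 + 198 \cdot 170 = 107 + 33660 = 33767$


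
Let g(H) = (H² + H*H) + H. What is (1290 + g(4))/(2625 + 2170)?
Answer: 1326/4795 ≈ 0.27654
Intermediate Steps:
g(H) = H + 2*H² (g(H) = (H² + H²) + H = 2*H² + H = H + 2*H²)
(1290 + g(4))/(2625 + 2170) = (1290 + 4*(1 + 2*4))/(2625 + 2170) = (1290 + 4*(1 + 8))/4795 = (1290 + 4*9)*(1/4795) = (1290 + 36)*(1/4795) = 1326*(1/4795) = 1326/4795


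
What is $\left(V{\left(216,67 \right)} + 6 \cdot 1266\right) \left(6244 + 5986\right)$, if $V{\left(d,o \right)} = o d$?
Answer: $269891640$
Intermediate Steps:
$V{\left(d,o \right)} = d o$
$\left(V{\left(216,67 \right)} + 6 \cdot 1266\right) \left(6244 + 5986\right) = \left(216 \cdot 67 + 6 \cdot 1266\right) \left(6244 + 5986\right) = \left(14472 + 7596\right) 12230 = 22068 \cdot 12230 = 269891640$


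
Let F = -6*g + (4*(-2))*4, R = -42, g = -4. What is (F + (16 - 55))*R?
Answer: 1974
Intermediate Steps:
F = -8 (F = -6*(-4) + (4*(-2))*4 = 24 - 8*4 = 24 - 32 = -8)
(F + (16 - 55))*R = (-8 + (16 - 55))*(-42) = (-8 - 39)*(-42) = -47*(-42) = 1974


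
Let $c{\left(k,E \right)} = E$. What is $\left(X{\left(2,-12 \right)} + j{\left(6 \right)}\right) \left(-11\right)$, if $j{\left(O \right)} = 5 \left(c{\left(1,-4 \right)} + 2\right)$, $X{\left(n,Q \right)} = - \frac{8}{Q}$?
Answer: $\frac{308}{3} \approx 102.67$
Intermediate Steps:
$j{\left(O \right)} = -10$ ($j{\left(O \right)} = 5 \left(-4 + 2\right) = 5 \left(-2\right) = -10$)
$\left(X{\left(2,-12 \right)} + j{\left(6 \right)}\right) \left(-11\right) = \left(- \frac{8}{-12} - 10\right) \left(-11\right) = \left(\left(-8\right) \left(- \frac{1}{12}\right) - 10\right) \left(-11\right) = \left(\frac{2}{3} - 10\right) \left(-11\right) = \left(- \frac{28}{3}\right) \left(-11\right) = \frac{308}{3}$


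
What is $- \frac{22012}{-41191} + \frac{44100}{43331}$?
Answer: $\frac{2770325072}{1784847221} \approx 1.5521$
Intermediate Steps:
$- \frac{22012}{-41191} + \frac{44100}{43331} = \left(-22012\right) \left(- \frac{1}{41191}\right) + 44100 \cdot \frac{1}{43331} = \frac{22012}{41191} + \frac{44100}{43331} = \frac{2770325072}{1784847221}$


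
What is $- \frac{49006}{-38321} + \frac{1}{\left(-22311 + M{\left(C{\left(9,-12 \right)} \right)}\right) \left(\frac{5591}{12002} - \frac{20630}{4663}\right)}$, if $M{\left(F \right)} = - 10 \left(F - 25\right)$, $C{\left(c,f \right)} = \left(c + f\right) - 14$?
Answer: $\frac{237657848078115388}{185838554690729697} \approx 1.2788$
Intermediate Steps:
$C{\left(c,f \right)} = -14 + c + f$
$M{\left(F \right)} = 250 - 10 F$ ($M{\left(F \right)} = - 10 \left(-25 + F\right) = 250 - 10 F$)
$- \frac{49006}{-38321} + \frac{1}{\left(-22311 + M{\left(C{\left(9,-12 \right)} \right)}\right) \left(\frac{5591}{12002} - \frac{20630}{4663}\right)} = - \frac{49006}{-38321} + \frac{1}{\left(-22311 + \left(250 - 10 \left(-14 + 9 - 12\right)\right)\right) \left(\frac{5591}{12002} - \frac{20630}{4663}\right)} = \left(-49006\right) \left(- \frac{1}{38321}\right) + \frac{1}{\left(-22311 + \left(250 - -170\right)\right) \left(5591 \cdot \frac{1}{12002} - \frac{20630}{4663}\right)} = \frac{49006}{38321} + \frac{1}{\left(-22311 + \left(250 + 170\right)\right) \left(\frac{5591}{12002} - \frac{20630}{4663}\right)} = \frac{49006}{38321} + \frac{1}{\left(-22311 + 420\right) \left(- \frac{221530427}{55965326}\right)} = \frac{49006}{38321} + \frac{1}{-21891} \left(- \frac{55965326}{221530427}\right) = \frac{49006}{38321} - - \frac{55965326}{4849522577457} = \frac{49006}{38321} + \frac{55965326}{4849522577457} = \frac{237657848078115388}{185838554690729697}$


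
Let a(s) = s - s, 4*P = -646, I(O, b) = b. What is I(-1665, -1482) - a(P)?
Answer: -1482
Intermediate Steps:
P = -323/2 (P = (¼)*(-646) = -323/2 ≈ -161.50)
a(s) = 0
I(-1665, -1482) - a(P) = -1482 - 1*0 = -1482 + 0 = -1482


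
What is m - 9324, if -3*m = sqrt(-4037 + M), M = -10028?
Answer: -9324 - I*sqrt(14065)/3 ≈ -9324.0 - 39.532*I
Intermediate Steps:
m = -I*sqrt(14065)/3 (m = -sqrt(-4037 - 10028)/3 = -I*sqrt(14065)/3 ≈ -39.532*I)
m - 9324 = -I*sqrt(14065)/3 - 9324 = -9324 - I*sqrt(14065)/3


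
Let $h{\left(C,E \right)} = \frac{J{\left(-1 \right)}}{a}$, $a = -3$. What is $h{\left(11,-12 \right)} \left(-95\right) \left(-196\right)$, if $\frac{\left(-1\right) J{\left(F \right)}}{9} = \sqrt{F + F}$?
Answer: $55860 i \sqrt{2} \approx 78998.0 i$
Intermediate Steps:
$J{\left(F \right)} = - 9 \sqrt{2} \sqrt{F}$ ($J{\left(F \right)} = - 9 \sqrt{F + F} = - 9 \sqrt{2 F} = - 9 \sqrt{2} \sqrt{F}$)
$h{\left(C,E \right)} = 3 i \sqrt{2}$ ($h{\left(C,E \right)} = \frac{\left(-9\right) \sqrt{2} \sqrt{-1}}{-3} = - 9 \sqrt{2} i \left(- \frac{1}{3}\right) = - 9 i \sqrt{2} \left(- \frac{1}{3}\right) = 3 i \sqrt{2}$)
$h{\left(11,-12 \right)} \left(-95\right) \left(-196\right) = 3 i \sqrt{2} \left(-95\right) \left(-196\right) = - 285 i \sqrt{2} \left(-196\right) = 55860 i \sqrt{2}$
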